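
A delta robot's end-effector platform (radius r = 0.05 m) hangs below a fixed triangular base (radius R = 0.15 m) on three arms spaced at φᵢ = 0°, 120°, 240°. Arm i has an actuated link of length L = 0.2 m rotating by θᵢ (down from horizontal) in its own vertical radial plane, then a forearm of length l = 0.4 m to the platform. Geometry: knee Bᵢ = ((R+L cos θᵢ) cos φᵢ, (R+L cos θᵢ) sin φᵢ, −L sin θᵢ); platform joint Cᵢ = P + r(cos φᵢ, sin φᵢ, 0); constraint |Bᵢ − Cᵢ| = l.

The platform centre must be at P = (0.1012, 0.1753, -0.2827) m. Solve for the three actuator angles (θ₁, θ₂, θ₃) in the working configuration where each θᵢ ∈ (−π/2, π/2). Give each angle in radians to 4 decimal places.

arm 1 (φ=0.0°): x'=0.1012, y'=0.1753
  A=-0.0012, B=-0.2827, C=(l²−L²−A²−y'²−z²)/(2L)=0.0234
  γ=atan2(-0.2827,-0.0012)=-1.5750;  ψ=arccos(0.0827)=1.4880;  θ1=γ+ψ≈-0.0870
φ2=120.0° → target in arm frame (0.1012, -0.1753)
  A cos θ + B sin θ = C:  -0.0012·cos θ + -0.2827·sin θ = 0.0234
  √(A²+B²)=0.2827;  θ2 = -1.5751+1.4880 ≈ -0.0871
arm 3 (φ=240.0°): x'=-0.2024, y'=0.0000
  A cos θ + B sin θ = C:  0.3024·cos θ + -0.2827·sin θ = -0.1284
  γ=atan2(-0.2827,0.3024)=-0.7517;  ψ=arccos(-0.3102)=1.8862;  θ3=γ+ψ≈1.1345

θ₁ = -0.0870, θ₂ = -0.0871, θ₃ = 1.1345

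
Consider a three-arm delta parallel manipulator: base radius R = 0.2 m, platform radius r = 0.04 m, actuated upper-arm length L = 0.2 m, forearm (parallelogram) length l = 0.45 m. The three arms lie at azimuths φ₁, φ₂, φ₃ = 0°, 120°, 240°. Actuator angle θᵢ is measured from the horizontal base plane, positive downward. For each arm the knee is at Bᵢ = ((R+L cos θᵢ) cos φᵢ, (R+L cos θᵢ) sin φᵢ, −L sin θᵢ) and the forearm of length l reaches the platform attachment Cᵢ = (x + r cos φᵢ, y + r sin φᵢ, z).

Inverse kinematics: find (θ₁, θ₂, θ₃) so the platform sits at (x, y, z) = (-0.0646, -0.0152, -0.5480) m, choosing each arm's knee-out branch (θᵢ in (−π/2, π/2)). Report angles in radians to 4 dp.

φ1=0.0° → target in arm frame (-0.0646, -0.0152)
  A cos θ + B sin θ = C:  0.2246·cos θ + -0.5480·sin θ = -0.4712
  θ1 = atan2(B,A) + arccos(C/0.5922) = 1.3090
φ2=120.0° → target in arm frame (0.0191, 0.0635)
  A cos θ + B sin θ = C:  0.1409·cos θ + -0.5480·sin θ = -0.4042
  θ2 = atan2(B,A) + arccos(C/0.5658) = 1.0474
φ3=240.0° → target in arm frame (0.0455, -0.0483)
  e−x'=0.1145;  (l²−L²−(e−x')²−y'²−z²)/2L = -0.3831
  θ3 = atan2(B,A) + arccos(C/0.5598) = 0.9598

θ₁ = 1.3090, θ₂ = 1.0474, θ₃ = 0.9598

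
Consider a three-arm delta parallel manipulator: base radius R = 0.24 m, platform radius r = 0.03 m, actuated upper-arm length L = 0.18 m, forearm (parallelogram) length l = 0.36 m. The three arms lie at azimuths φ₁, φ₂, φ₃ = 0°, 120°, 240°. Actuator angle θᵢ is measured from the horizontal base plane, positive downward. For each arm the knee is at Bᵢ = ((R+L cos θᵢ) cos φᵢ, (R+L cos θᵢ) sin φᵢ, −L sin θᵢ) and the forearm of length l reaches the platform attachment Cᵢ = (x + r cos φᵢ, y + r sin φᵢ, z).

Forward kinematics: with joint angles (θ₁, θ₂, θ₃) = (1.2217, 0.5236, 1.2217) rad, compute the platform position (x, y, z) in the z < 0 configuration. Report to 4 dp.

(-0.0451, 0.0781, -0.3215)

φ1=0.0°: virtual centre (0.2716, 0.0000, -0.1691), radius l
arm 2 at φ=120.0°: ρ2 = 0.3659;  S2 = (-0.1829, 0.3169, -0.0900)
φ3=240.0°: virtual centre (-0.1358, -0.2352, -0.1691), radius l
eliminate P² terms by subtracting sphere 1 from 2 and 3
linear system: -0.9090x+0.6337y = 0.0396−0.1583z; -0.8147x+-0.4704y = 0.0000−0.0000z
Cramer: x(z) = -0.0197+0.0789z;  y(z) = 0.0342-0.1366z
quadratic in z: (1.0249)z²+(0.2830)z+(-0.0150)=0, √Δ=0.3760 → z ∈ {-0.3215, 0.0454}; z = -0.3215 (taking z<0)
x = -0.0451, y = 0.0781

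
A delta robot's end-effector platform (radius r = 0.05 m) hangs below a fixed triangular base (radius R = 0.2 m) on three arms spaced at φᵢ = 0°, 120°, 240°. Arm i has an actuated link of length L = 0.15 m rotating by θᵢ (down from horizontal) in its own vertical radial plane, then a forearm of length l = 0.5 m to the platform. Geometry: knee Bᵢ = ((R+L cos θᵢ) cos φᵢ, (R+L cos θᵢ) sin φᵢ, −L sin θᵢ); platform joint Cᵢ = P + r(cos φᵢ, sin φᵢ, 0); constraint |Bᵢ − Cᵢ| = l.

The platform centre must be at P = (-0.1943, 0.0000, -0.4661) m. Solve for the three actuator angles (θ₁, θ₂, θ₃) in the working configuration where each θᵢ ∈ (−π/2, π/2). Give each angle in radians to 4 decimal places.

φ1=0.0° → target in arm frame (-0.1943, 0.0000)
  e−x'=0.3443;  (l²−L²−(e−x')²−y'²−z²)/2L = -0.3610
  √(A²+B²)=0.5795;  θ1 = -0.9346+2.2433 ≈ 1.3087
φ2=120.0° → target in arm frame (0.0971, 0.1683)
  A=0.0529, B=-0.4661, C=(l²−L²−A²−y'²−z²)/(2L)=-0.0695
  √(A²+B²)=0.4691;  θ2 = -1.4579+1.7196 ≈ 0.2617
arm 3 (φ=240.0°): x'=0.0972, y'=-0.1683
  e−x'=0.0528;  (l²−L²−(e−x')²−y'²−z²)/2L = -0.0695
  γ=atan2(-0.4661,0.0528)=-1.4579;  ψ=arccos(-0.1482)=1.7196;  θ3=γ+ψ≈0.2617

θ₁ = 1.3087, θ₂ = 0.2617, θ₃ = 0.2617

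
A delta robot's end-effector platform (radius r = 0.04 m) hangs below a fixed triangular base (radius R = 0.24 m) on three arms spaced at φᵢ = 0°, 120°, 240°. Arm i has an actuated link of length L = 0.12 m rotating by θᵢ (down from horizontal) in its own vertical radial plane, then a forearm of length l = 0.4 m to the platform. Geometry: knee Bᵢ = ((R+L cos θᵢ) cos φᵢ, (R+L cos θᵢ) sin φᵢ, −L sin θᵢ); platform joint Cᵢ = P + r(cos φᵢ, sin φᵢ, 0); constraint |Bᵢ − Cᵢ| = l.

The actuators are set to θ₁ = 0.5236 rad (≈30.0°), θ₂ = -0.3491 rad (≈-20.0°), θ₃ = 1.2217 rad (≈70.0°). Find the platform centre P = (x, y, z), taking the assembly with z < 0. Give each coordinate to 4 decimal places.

(0.0049, 0.1247, -0.2946)

S1 = (0.3039·cos0.0°, 0.3039·sin0.0°, -0.0600) = (0.3039, 0.0000, -0.0600)
S2 = (0.3128·cos120.0°, 0.3128·sin120.0°, 0.0410) = (-0.1564, 0.2709, 0.0410)
S3 = (0.2410·cos240.0°, 0.2410·sin240.0°, -0.1128) = (-0.1205, -0.2088, -0.1128)
eliminate P² terms by subtracting sphere 1 from 2 and 3
linear system: -0.9206x+0.5417y = 0.0035−0.2021z; -0.8489x+-0.4175y = -0.0252−-0.1055z
Cramer: x(z) = 0.0144+0.0322z;  y(z) = 0.0310-0.3183z
quadratic in z: (1.1023)z²+(0.0816)z+(-0.0716)=0, √Δ=0.5678 → z ∈ {-0.2946, 0.2205}; z = -0.2946 (taking z<0)
x = 0.0049, y = 0.1247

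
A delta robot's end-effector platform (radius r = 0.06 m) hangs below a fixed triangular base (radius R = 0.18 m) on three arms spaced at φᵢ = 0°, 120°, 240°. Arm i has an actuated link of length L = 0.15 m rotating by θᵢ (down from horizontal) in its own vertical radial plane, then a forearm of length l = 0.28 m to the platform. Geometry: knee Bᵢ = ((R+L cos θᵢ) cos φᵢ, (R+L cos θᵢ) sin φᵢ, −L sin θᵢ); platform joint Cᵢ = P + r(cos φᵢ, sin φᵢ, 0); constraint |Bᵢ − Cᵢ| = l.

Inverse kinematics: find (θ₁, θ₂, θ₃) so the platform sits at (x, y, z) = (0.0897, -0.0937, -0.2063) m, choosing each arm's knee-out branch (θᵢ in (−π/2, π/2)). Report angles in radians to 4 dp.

φ1=0.0° → target in arm frame (0.0897, -0.0937)
  A=0.0303, B=-0.2063, C=(l²−L²−A²−y'²−z²)/(2L)=0.0121
  √(A²+B²)=0.2085;  θ1 = -1.4250+1.5125 ≈ 0.0876
rotate P by −φ2: (-0.1260, -0.0308, -0.2063)
  A cos θ + B sin θ = C:  0.2460·cos θ + -0.2063·sin θ = -0.1604
  √(A²+B²)=0.3211;  θ2 = -0.6979+2.0940 ≈ 1.3961
rotate P by −φ3: (0.0363, 0.1245, -0.2063)
  A=0.0837, B=-0.2063, C=(l²−L²−A²−y'²−z²)/(2L)=-0.0306
  γ=atan2(-0.2063,0.0837)=-1.1854;  ψ=arccos(-0.1374)=1.7086;  θ3=γ+ψ≈0.5232

θ₁ = 0.0876, θ₂ = 1.3961, θ₃ = 0.5232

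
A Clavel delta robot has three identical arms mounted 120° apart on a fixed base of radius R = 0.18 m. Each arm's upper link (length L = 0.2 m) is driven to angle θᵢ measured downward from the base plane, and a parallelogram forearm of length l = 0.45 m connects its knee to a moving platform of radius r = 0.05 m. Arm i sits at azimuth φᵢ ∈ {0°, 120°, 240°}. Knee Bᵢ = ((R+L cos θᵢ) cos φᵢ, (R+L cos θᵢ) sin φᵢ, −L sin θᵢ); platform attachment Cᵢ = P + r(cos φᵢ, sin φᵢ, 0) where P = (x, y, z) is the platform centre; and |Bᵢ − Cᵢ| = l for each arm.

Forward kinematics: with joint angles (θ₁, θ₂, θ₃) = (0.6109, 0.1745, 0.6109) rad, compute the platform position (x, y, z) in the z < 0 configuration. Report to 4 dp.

arm 1 at φ=0.0°: (R−r)+L cos θ1 = 0.2938;  centre 1 = (0.2938, 0.0000, -0.1147)
φ2=120.0°: virtual centre (-0.1635, 0.2832, -0.0347), radius l
centre 3 = (0.2938·cos240.0°, 0.2938·sin240.0°, -0.1147) = (-0.1469, -0.2545, -0.1147)
eliminate P² terms by subtracting sphere 1 from 2 and 3
plane₁₂: -0.9146x+0.5663y+0.1600z = 0.0086
det = 0.9647;  x = -0.0045+0.0844z,  y = 0.0079+-0.1462z
sphere 1 gives Az²+Bz+C=0 with A=1.0285, B=0.1768, C=-0.1003;  B²−4AC=0.4437;  roots -0.4098, 0.2379;  negative root z = -0.4098
x = -0.0391, y = 0.0678

(-0.0391, 0.0678, -0.4098)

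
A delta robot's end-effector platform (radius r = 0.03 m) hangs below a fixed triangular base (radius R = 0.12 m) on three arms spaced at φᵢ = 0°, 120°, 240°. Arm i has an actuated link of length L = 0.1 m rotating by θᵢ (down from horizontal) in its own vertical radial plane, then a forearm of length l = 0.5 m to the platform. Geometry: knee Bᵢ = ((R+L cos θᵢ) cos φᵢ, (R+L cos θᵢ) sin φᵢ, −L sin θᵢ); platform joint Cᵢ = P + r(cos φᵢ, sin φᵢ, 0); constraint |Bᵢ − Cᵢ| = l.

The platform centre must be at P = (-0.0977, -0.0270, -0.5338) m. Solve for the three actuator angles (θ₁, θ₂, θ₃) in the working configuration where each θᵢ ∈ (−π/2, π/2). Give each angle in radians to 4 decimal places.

rotate P by −φ1: (-0.0977, -0.0270, -0.5338)
  A cos θ + B sin θ = C:  0.1877·cos θ + -0.5338·sin θ = -0.4045
  √(A²+B²)=0.5658;  θ1 = -1.2327+2.3673 ≈ 1.1346
φ2=120.0° → target in arm frame (0.0255, 0.0981)
  e−x'=0.0645;  (l²−L²−(e−x')²−y'²−z²)/2L = -0.2937
  γ=atan2(-0.5338,0.0645)=-1.4505;  ψ=arccos(-0.5462)=2.1486;  θ2=γ+ψ≈0.6981
rotate P by −φ3: (0.0722, -0.0711, -0.5338)
  A=0.0178, B=-0.5338, C=(l²−L²−A²−y'²−z²)/(2L)=-0.2516
  √(A²+B²)=0.5341;  θ3 = -1.5375+2.0613 ≈ 0.5237

θ₁ = 1.1346, θ₂ = 0.6981, θ₃ = 0.5237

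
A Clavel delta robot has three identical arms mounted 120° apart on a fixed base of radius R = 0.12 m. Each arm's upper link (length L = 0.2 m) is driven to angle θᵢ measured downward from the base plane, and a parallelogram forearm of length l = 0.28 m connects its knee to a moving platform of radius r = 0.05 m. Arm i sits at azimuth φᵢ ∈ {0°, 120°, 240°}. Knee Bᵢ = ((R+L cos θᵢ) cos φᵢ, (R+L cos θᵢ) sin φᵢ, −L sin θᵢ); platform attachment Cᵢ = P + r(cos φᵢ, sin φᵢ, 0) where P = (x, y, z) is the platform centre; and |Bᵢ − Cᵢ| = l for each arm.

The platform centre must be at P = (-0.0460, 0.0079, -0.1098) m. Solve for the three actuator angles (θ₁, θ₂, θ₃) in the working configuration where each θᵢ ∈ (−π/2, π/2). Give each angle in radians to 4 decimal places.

arm 1 (φ=0.0°): x'=-0.0460, y'=0.0079
  A=0.1160, B=-0.1098, C=(l²−L²−A²−y'²−z²)/(2L)=0.0321
  γ=atan2(-0.1098,0.1160)=-0.7579;  ψ=arccos(0.2007)=1.3687;  θ1=γ+ψ≈0.6107
φ2=120.0° → target in arm frame (0.0298, 0.0359)
  e−x'=0.0402;  (l²−L²−(e−x')²−y'²−z²)/2L = 0.0586
  γ=atan2(-0.1098,0.0402)=-1.2202;  ψ=arccos(0.5013)=1.0457;  θ2=γ+ψ≈-0.1745
φ3=240.0° → target in arm frame (0.0162, -0.0438)
  A=0.0538, B=-0.1098, C=(l²−L²−A²−y'²−z²)/(2L)=0.0538
  γ=atan2(-0.1098,0.0538)=-1.1149;  ψ=arccos(0.4401)=1.1151;  θ3=γ+ψ≈0.0002

θ₁ = 0.6107, θ₂ = -0.1745, θ₃ = 0.0002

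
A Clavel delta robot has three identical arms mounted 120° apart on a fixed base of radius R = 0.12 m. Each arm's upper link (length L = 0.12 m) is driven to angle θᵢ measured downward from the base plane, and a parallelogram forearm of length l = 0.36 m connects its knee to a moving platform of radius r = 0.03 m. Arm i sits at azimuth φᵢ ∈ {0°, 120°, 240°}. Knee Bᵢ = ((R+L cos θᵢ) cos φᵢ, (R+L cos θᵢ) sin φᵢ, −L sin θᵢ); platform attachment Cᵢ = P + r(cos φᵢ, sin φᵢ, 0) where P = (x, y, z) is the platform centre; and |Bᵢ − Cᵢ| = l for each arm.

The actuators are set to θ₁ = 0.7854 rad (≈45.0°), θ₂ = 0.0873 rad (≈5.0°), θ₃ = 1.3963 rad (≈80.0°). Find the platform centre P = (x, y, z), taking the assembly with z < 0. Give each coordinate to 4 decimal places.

arm 1 at φ=0.0°: ρ1 = 0.1749;  O1 = (0.1749, 0.0000, -0.0849)
O2 = (0.2095·cos120.0°, 0.2095·sin120.0°, -0.0105) = (-0.1048, 0.1815, -0.0105)
O3 = (0.1108·cos240.0°, 0.1108·sin240.0°, -0.1182) = (-0.0554, -0.0960, -0.1182)
subtract pairs → two planes through P
plane₁₂: -0.5592x+0.3629y+0.1488z = 0.0062
det = 0.2745;  x = 0.0109+0.0159z,  y = 0.0340+-0.3854z
sphere 1 gives Az²+Bz+C=0 with A=1.1488, B=0.1383, C=-0.0944;  B²−4AC=0.4527;  roots -0.3530, 0.2326;  negative root z = -0.3530
x = 0.0052, y = 0.1700

(0.0052, 0.1700, -0.3530)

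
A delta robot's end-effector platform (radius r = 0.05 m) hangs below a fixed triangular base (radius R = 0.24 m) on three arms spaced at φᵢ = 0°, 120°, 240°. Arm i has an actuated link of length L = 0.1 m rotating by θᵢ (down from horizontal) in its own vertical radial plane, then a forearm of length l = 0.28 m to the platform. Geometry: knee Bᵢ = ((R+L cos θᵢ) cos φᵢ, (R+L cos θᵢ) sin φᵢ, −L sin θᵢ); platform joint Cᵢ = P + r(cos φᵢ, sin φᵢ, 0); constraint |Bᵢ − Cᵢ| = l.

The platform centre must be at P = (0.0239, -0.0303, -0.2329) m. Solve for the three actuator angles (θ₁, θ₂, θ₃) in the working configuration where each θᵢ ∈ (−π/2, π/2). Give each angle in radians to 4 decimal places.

θ₁ = 0.8730, θ₂ = 1.3962, θ₃ = 0.9600

rotate P by −φ1: (0.0239, -0.0303, -0.2329)
  e−x'=0.1661;  (l²−L²−(e−x')²−y'²−z²)/2L = -0.0717
  γ=atan2(-0.2329,0.1661)=-0.9513;  ψ=arccos(-0.2508)=1.8243;  θ1=γ+ψ≈0.8730
arm 2 (φ=120.0°): x'=-0.0382, y'=-0.0055
  A=0.2282, B=-0.2329, C=(l²−L²−A²−y'²−z²)/(2L)=-0.1897
  √(A²+B²)=0.3261;  θ2 = -0.7956+2.1918 ≈ 1.3962
rotate P by −φ3: (0.0143, 0.0358, -0.2329)
  A=0.1757, B=-0.2329, C=(l²−L²−A²−y'²−z²)/(2L)=-0.0900
  θ3 = atan2(B,A) + arccos(C/0.2917) = 0.9600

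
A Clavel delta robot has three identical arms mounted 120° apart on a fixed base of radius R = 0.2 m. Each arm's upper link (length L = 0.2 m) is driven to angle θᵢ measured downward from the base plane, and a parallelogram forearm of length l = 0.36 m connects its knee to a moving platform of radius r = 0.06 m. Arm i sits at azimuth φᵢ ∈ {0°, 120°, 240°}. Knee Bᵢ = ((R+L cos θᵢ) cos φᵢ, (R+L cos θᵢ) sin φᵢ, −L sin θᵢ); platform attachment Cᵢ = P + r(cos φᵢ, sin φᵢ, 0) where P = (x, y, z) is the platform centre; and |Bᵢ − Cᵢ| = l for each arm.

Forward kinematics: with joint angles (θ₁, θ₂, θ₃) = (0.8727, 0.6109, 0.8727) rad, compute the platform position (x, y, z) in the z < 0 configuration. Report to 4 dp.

arm 1 at φ=0.0°: e+L cos θ1 = 0.2686;  O1 = (0.2686, 0.0000, -0.1532)
arm 2 at φ=120.0°: e+L cos θ2 = 0.3038;  O2 = (-0.1519, 0.2631, -0.1147)
O3 = (0.2686·cos240.0°, 0.2686·sin240.0°, -0.1532) = (-0.1343, -0.2326, -0.1532)
|O₂|²−|O₁|² = 0.0099;  |O₃|²−|O₁|² = 0.0000
linear system: -0.8409x+0.5262y = 0.0099−0.0770z; -0.8057x+-0.4651y = 0.0000−0.0000z
Cramer: x(z) = -0.0056+0.0439z;  y(z) = 0.0098-0.0761z
sphere 1 gives Az²+Bz+C=0 with A=1.0077, B=0.2809, C=-0.0309;  B²−4AC=0.2032;  roots -0.3630, 0.0843;  negative root z = -0.3630
x = -0.0216, y = 0.0374

(-0.0216, 0.0374, -0.3630)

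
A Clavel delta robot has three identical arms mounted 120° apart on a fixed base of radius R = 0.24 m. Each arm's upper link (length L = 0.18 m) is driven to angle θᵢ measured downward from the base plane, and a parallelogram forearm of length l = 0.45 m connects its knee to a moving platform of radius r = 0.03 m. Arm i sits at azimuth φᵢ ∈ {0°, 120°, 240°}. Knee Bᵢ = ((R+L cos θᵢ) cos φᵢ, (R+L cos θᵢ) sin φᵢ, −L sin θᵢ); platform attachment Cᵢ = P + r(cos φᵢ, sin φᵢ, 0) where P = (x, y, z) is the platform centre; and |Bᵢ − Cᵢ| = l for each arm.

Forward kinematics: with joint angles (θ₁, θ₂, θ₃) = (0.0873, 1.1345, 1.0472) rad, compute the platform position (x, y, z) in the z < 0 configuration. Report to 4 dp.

φ1=0.0°: virtual centre (0.3893, 0.0000, -0.0157), radius l
S2 = (0.2861·cos120.0°, 0.2861·sin120.0°, -0.1631) = (-0.1430, 0.2477, -0.1631)
φ3=240.0°: virtual centre (-0.1500, -0.2598, -0.1559), radius l
subtract pairs → two planes through P
linear system: -1.0647x+0.4955y = -0.0434−-0.2949z; -1.0786x+-0.5196y = -0.0375−-0.2804z
det = 1.0877;  x = 0.0378+-0.2686z,  y = -0.0063+0.0180z
quadratic in z: (1.0725)z²+(0.2200)z+(-0.0787)=0, √Δ=0.6211 → z ∈ {-0.3922, 0.1870}; z = -0.3922 (taking z<0)
x = 0.1431, y = -0.0133

(0.1431, -0.0133, -0.3922)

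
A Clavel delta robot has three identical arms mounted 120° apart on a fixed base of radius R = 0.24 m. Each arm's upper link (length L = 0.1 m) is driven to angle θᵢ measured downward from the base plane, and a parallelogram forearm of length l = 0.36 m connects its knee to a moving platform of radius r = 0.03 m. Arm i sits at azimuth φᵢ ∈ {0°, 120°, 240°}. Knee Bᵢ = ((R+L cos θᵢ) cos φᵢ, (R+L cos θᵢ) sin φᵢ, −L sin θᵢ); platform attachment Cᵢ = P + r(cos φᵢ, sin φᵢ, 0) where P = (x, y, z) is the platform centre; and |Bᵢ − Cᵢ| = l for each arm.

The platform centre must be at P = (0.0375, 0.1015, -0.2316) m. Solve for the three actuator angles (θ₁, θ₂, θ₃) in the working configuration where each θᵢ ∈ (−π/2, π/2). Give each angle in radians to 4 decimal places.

rotate P by −φ1: (0.0375, 0.1015, -0.2316)
  A cos θ + B sin θ = C:  0.1725·cos θ + -0.2316·sin θ = 0.1295
  γ=atan2(-0.2316,0.1725)=-0.9306;  ψ=arccos(0.4485)=1.1057;  θ1=γ+ψ≈0.1751
φ2=120.0° → target in arm frame (0.0692, -0.0832)
  A=0.1408, B=-0.2316, C=(l²−L²−A²−y'²−z²)/(2L)=0.1960
  θ2 = atan2(B,A) + arccos(C/0.2711) = -0.2618
rotate P by −φ3: (-0.1067, -0.0183, -0.2316)
  A cos θ + B sin θ = C:  0.3167·cos θ + -0.2316·sin θ = -0.1732
  √(A²+B²)=0.3923;  θ3 = -0.6315+2.0281 ≈ 1.3966

θ₁ = 0.1751, θ₂ = -0.2618, θ₃ = 1.3966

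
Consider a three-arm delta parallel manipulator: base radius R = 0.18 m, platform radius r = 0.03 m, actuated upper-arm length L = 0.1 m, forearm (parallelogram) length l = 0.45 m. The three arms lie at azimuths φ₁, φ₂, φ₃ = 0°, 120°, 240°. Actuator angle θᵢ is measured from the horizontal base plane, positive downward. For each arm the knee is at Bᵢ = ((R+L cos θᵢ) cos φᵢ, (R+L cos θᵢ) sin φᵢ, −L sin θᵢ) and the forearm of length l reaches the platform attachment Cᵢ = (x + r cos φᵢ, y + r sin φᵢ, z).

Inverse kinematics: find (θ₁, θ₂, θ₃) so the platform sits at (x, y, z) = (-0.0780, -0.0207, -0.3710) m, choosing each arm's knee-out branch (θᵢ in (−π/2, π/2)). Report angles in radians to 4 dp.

φ1=0.0° → target in arm frame (-0.0780, -0.0207)
  e−x'=0.2280;  (l²−L²−(e−x')²−y'²−z²)/2L = 0.0122
  √(A²+B²)=0.4355;  θ1 = -1.0197+1.5427 ≈ 0.5230
rotate P by −φ2: (0.0211, 0.0779, -0.3710)
  A cos θ + B sin θ = C:  0.1289·cos θ + -0.3710·sin θ = 0.1608
  √(A²+B²)=0.3928;  θ2 = -1.2363+1.1489 ≈ -0.0875
arm 3 (φ=240.0°): x'=0.0569, y'=-0.0572
  e−x'=0.0931;  (l²−L²−(e−x')²−y'²−z²)/2L = 0.2146
  γ=atan2(-0.3710,0.0931)=-1.3250;  ψ=arccos(0.5611)=0.9751;  θ3=γ+ψ≈-0.3499

θ₁ = 0.5230, θ₂ = -0.0875, θ₃ = -0.3499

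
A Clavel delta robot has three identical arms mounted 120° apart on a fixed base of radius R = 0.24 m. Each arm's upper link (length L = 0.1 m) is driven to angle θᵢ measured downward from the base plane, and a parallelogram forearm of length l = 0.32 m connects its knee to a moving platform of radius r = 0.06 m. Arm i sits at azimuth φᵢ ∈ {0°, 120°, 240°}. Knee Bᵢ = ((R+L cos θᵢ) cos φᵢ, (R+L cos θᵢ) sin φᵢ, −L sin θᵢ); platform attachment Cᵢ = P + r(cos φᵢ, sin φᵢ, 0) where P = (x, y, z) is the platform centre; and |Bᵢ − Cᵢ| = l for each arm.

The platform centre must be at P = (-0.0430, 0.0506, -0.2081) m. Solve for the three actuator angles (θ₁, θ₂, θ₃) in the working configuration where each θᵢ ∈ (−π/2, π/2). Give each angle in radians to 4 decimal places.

rotate P by −φ1: (-0.0430, 0.0506, -0.2081)
  e−x'=0.2230;  (l²−L²−(e−x')²−y'²−z²)/2L = -0.0160
  θ1 = atan2(B,A) + arccos(C/0.3050) = 0.8723
arm 2 (φ=120.0°): x'=0.0653, y'=0.0119
  e−x'=0.1147;  (l²−L²−(e−x')²−y'²−z²)/2L = 0.1790
  γ=atan2(-0.2081,0.1147)=-1.0671;  ψ=arccos(0.7534)=0.7176;  θ2=γ+ψ≈-0.3495
rotate P by −φ3: (-0.0223, -0.0625, -0.2081)
  A cos θ + B sin θ = C:  0.2023·cos θ + -0.2081·sin θ = 0.0212
  γ=atan2(-0.2081,0.2023)=-0.7995;  ψ=arccos(0.0732)=1.4975;  θ3=γ+ψ≈0.6980

θ₁ = 0.8723, θ₂ = -0.3495, θ₃ = 0.6980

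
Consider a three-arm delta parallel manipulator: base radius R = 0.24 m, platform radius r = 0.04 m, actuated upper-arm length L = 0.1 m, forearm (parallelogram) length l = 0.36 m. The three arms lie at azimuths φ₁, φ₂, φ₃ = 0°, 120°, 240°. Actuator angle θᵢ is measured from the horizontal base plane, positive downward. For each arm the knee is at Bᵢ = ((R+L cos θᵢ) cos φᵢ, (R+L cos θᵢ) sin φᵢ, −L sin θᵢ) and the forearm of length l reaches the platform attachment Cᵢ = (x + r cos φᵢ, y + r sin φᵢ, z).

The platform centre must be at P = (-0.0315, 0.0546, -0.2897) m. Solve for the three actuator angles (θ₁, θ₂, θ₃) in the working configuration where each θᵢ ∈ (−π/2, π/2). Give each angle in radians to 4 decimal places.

θ₁ = 0.9599, θ₂ = 0.1746, θ₃ = 0.9601

arm 1 (φ=0.0°): x'=-0.0315, y'=0.0546
  e−x'=0.2315;  (l²−L²−(e−x')²−y'²−z²)/2L = -0.1045
  θ1 = atan2(B,A) + arccos(C/0.3708) = 0.9599
arm 2 (φ=120.0°): x'=0.0630, y'=0.0000
  e−x'=0.1370;  (l²−L²−(e−x')²−y'²−z²)/2L = 0.0846
  θ2 = atan2(B,A) + arccos(C/0.3204) = 0.1746
φ3=240.0° → target in arm frame (-0.0315, -0.0546)
  A=0.2315, B=-0.2897, C=(l²−L²−A²−y'²−z²)/(2L)=-0.1046
  θ3 = atan2(B,A) + arccos(C/0.3709) = 0.9601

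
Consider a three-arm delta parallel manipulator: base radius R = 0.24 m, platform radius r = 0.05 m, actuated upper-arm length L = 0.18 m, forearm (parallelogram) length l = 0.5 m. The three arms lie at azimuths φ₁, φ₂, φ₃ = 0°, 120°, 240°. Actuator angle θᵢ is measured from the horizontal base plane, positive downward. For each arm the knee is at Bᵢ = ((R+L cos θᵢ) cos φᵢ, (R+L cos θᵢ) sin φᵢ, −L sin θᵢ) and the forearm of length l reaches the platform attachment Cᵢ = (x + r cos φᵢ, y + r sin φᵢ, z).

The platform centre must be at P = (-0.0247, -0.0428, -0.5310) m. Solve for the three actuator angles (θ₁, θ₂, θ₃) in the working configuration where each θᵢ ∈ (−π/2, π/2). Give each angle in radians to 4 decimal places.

θ₁ = 0.9601, θ₂ = 0.9602, θ₃ = 0.6982

φ1=0.0° → target in arm frame (-0.0247, -0.0428)
  e−x'=0.2147;  (l²−L²−(e−x')²−y'²−z²)/2L = -0.3119
  θ1 = atan2(B,A) + arccos(C/0.5728) = 0.9601
φ2=120.0° → target in arm frame (-0.0247, 0.0428)
  e−x'=0.2147;  (l²−L²−(e−x')²−y'²−z²)/2L = -0.3119
  θ2 = atan2(B,A) + arccos(C/0.5728) = 0.9602
φ3=240.0° → target in arm frame (0.0494, 0.0000)
  A=0.1406, B=-0.5310, C=(l²−L²−A²−y'²−z²)/(2L)=-0.2337
  √(A²+B²)=0.5493;  θ3 = -1.3120+2.0102 ≈ 0.6982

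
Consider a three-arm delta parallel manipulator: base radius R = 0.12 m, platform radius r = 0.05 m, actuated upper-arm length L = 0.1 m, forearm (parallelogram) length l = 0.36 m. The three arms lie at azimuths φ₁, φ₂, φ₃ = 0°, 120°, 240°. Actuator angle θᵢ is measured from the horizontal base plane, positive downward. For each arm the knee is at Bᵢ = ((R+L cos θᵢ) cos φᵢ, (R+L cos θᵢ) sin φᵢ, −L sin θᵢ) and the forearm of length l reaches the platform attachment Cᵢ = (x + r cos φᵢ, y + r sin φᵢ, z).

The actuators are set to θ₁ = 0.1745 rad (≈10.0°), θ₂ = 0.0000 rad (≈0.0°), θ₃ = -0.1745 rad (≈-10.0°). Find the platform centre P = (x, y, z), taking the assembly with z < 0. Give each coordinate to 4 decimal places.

φ1=0.0°: virtual centre (0.1685, 0.0000, -0.0174), radius l
arm 2 at φ=120.0°: e+L cos θ2 = 0.1700;  S2 = (-0.0850, 0.1472, 0.0000)
S3 = (0.1685·cos240.0°, 0.1685·sin240.0°, 0.0174) = (-0.0842, -0.1459, 0.0174)
subtract pairs → two planes through P
plane₁₂: -0.5070x+0.2944y+0.0347z = 0.0002
Cramer: x(z) = -0.0002+0.1030z;  y(z) = 0.0004+0.0595z
quadratic in z: (1.0142)z²+(0.0000)z+(-0.1008)=0, √Δ=0.6396 → z ∈ {-0.3153, 0.3153}; z = -0.3153 (taking z<0)
x = -0.0327, y = -0.0184

(-0.0327, -0.0184, -0.3153)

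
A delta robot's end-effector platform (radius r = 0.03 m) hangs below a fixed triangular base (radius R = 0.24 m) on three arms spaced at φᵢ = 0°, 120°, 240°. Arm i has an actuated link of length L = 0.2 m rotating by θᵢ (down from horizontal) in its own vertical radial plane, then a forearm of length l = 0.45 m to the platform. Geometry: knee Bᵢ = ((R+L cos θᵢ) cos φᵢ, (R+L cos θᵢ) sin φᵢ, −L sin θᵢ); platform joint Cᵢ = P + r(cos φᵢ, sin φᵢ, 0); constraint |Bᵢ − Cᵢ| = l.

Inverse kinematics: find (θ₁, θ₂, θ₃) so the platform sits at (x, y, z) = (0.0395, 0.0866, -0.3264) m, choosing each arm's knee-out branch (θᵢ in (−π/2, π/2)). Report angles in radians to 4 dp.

rotate P by −φ1: (0.0395, 0.0866, -0.3264)
  A=0.1705, B=-0.3264, C=(l²−L²−A²−y'²−z²)/(2L)=0.0485
  θ1 = atan2(B,A) + arccos(C/0.3682) = 0.3493
rotate P by −φ2: (0.0552, -0.0775, -0.3264)
  e−x'=0.1548;  (l²−L²−(e−x')²−y'²−z²)/2L = 0.0650
  √(A²+B²)=0.3612;  θ2 = -1.1281+1.3898 ≈ 0.2617
φ3=240.0° → target in arm frame (-0.0947, -0.0091)
  A=0.3047, B=-0.3264, C=(l²−L²−A²−y'²−z²)/(2L)=-0.0925
  √(A²+B²)=0.4466;  θ3 = -0.8197+1.7794 ≈ 0.9597

θ₁ = 0.3493, θ₂ = 0.2617, θ₃ = 0.9597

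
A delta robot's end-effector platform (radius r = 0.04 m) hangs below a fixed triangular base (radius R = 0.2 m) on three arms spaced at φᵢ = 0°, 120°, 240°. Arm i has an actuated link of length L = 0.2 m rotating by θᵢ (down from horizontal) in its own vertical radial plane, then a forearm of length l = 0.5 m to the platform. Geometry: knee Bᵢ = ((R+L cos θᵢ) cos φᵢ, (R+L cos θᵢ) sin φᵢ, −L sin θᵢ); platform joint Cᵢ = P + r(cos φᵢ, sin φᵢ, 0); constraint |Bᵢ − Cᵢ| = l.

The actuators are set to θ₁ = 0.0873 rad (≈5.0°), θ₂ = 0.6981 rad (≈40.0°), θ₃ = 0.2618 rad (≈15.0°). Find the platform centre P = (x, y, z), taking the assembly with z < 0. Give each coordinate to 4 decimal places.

(0.0680, -0.0690, -0.4180)

O1 = (0.3592·cos0.0°, 0.3592·sin0.0°, -0.0174) = (0.3592, 0.0000, -0.0174)
φ2=120.0°: virtual centre (-0.1566, 0.2713, -0.1286), radius l
O3 = (0.3532·cos240.0°, 0.3532·sin240.0°, -0.0518) = (-0.1766, -0.3059, -0.0518)
|O₂|²−|O₁|² = -0.0147;  |O₃|²−|O₁|² = -0.0019
plane₁₂: -1.0317x+0.5425y+-0.2222z = -0.0147
det = 1.2125;  x = 0.0083+-0.1428z,  y = -0.0114+0.1380z
quadratic in z: (1.0394)z²+(0.1320)z+(-0.1264)=0, √Δ=0.7369 → z ∈ {-0.4180, 0.2910}; z = -0.4180 (taking z<0)
x = 0.0680, y = -0.0690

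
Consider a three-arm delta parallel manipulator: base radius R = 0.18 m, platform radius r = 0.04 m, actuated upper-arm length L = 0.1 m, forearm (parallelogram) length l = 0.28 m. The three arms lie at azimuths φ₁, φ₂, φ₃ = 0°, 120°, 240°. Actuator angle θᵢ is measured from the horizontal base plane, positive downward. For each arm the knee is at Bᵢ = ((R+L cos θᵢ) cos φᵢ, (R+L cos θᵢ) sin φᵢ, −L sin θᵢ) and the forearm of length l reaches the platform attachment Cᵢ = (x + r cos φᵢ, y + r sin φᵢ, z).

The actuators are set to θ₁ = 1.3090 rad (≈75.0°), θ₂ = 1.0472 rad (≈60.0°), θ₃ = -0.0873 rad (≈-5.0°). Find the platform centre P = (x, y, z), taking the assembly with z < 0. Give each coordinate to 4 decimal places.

(-0.0681, -0.0735, -0.2316)

φ1=0.0°: virtual centre (0.1659, 0.0000, -0.0966), radius l
arm 2 at φ=120.0°: (R−r)+L cos θ2 = 0.1900;  O2 = (-0.0950, 0.1645, -0.0866)
O3 = (0.2396·cos240.0°, 0.2396·sin240.0°, 0.0087) = (-0.1198, -0.2075, 0.0087)
|O₂|²−|O₁|² = 0.0068;  |O₃|²−|O₁|² = 0.0206
linear system: -0.5218x+0.3291y = 0.0068−0.0200z; -0.5714x+-0.4150y = 0.0206−0.2106z
Cramer: x(z) = -0.0237+0.1918z;  y(z) = -0.0171+0.2434z
into |P−O₁|² = l²: 1.0960z² + 0.1121z + -0.0328 = 0;  Δ = 0.1565;  z = -0.2316 or 0.1293 → z<0 root = -0.2316
x = -0.0681, y = -0.0735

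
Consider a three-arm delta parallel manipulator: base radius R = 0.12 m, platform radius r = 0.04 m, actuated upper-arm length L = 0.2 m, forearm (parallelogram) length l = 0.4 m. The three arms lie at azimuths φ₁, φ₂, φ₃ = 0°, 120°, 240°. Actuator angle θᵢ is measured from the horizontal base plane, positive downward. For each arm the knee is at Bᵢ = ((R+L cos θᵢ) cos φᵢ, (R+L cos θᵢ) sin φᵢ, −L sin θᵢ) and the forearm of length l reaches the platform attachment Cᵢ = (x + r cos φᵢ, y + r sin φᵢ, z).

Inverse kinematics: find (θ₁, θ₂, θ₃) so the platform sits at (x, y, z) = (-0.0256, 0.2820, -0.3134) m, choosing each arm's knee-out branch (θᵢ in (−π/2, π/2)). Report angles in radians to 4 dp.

arm 1 (φ=0.0°): x'=-0.0256, y'=0.2820
  e−x'=0.1056;  (l²−L²−(e−x')²−y'²−z²)/2L = -0.1722
  θ1 = atan2(B,A) + arccos(C/0.3307) = 0.8728
arm 2 (φ=120.0°): x'=0.2570, y'=-0.1188
  A cos θ + B sin θ = C:  -0.1770·cos θ + -0.3134·sin θ = -0.0592
  γ=atan2(-0.3134,-0.1770)=-2.0850;  ψ=arccos(-0.1644)=1.7360;  θ2=γ+ψ≈-0.3490
φ3=240.0° → target in arm frame (-0.2314, -0.1632)
  A cos θ + B sin θ = C:  0.3114·cos θ + -0.3134·sin θ = -0.2546
  γ=atan2(-0.3134,0.3114)=-0.7886;  ψ=arccos(-0.5762)=2.1848;  θ3=γ+ψ≈1.3963

θ₁ = 0.8728, θ₂ = -0.3490, θ₃ = 1.3963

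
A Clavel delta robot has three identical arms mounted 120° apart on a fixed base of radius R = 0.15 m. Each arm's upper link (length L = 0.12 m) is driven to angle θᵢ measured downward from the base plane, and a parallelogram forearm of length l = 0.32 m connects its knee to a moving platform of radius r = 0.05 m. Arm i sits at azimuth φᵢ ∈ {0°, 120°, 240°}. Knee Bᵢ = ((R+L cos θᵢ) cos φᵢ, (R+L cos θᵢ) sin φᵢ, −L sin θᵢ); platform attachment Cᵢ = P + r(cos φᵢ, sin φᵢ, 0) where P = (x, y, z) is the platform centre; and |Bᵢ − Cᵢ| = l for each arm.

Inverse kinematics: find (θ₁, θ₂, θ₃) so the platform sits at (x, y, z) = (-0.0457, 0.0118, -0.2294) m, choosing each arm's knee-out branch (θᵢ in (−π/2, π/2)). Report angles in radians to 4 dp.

φ1=0.0° → target in arm frame (-0.0457, 0.0118)
  A cos θ + B sin θ = C:  0.1457·cos θ + -0.2294·sin θ = 0.0584
  γ=atan2(-0.2294,0.1457)=-1.0049;  ψ=arccos(0.2148)=1.3543;  θ1=γ+ψ≈0.3494
rotate P by −φ2: (0.0331, 0.0337, -0.2294)
  A cos θ + B sin θ = C:  0.0669·cos θ + -0.2294·sin θ = 0.1240
  √(A²+B²)=0.2390;  θ2 = -1.2869+1.0252 ≈ -0.2617
rotate P by −φ3: (0.0126, -0.0455, -0.2294)
  A cos θ + B sin θ = C:  0.0874·cos θ + -0.2294·sin θ = 0.1070
  √(A²+B²)=0.2455;  θ3 = -1.2069+1.1199 ≈ -0.0870

θ₁ = 0.3494, θ₂ = -0.2617, θ₃ = -0.0870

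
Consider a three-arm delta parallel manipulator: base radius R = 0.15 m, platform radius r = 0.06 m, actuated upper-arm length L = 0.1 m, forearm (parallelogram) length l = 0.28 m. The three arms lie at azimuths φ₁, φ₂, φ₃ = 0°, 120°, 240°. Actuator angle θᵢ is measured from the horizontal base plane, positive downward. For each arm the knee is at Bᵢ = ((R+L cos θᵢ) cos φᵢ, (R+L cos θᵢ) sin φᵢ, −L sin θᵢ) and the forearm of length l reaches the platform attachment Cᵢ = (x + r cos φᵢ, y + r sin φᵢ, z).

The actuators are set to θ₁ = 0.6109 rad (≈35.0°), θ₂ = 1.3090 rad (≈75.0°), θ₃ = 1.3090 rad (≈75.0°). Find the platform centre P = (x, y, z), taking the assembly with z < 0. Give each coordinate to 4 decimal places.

(0.0767, 0.0000, -0.3207)

centre 1 = (0.1719·cos0.0°, 0.1719·sin0.0°, -0.0574) = (0.1719, 0.0000, -0.0574)
φ2=120.0°: virtual centre (-0.0579, 0.1004, -0.0966), radius l
centre 3 = (0.1159·cos240.0°, 0.1159·sin240.0°, -0.0966) = (-0.0579, -0.1004, -0.0966)
subtract pairs → two planes through P
plane₁₂: -0.4597x+0.2007y+-0.0785z = -0.0101
Cramer: x(z) = 0.0219-0.1707z;  y(z) = 0.0000+0.0000z
sphere 1 gives Az²+Bz+C=0 with A=1.0291, B=0.1659, C=-0.0526;  B²−4AC=0.2441;  roots -0.3207, 0.1594;  negative root z = -0.3207
x = 0.0767, y = 0.0000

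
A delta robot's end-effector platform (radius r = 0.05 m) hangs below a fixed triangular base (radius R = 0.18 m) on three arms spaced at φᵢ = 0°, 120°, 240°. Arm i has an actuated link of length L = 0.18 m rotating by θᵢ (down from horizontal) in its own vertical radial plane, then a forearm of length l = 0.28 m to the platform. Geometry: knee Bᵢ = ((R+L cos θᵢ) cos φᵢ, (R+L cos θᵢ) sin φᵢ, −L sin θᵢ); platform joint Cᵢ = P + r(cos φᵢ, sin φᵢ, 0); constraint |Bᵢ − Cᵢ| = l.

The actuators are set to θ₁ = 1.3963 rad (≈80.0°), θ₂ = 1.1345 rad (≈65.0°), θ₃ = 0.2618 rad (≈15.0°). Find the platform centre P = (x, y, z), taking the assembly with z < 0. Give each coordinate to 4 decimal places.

(-0.0936, -0.0858, -0.2553)

S1 = (0.1613·cos0.0°, 0.1613·sin0.0°, -0.1773) = (0.1613, 0.0000, -0.1773)
S2 = (0.2061·cos120.0°, 0.2061·sin120.0°, -0.1631) = (-0.1030, 0.1785, -0.1631)
φ3=240.0°: virtual centre (-0.1519, -0.2632, -0.0466), radius l
eliminate P² terms by subtracting sphere 1 from 2 and 3
linear system: -0.5286x+0.3569y = 0.0117−0.0283z; -0.6264x+-0.5263y = 0.0371−0.2614z
det = 0.5018;  x = -0.0386+0.2156z,  y = -0.0245+0.2401z
into |P−S₁|² = l²: 1.1041z² + 0.2566z + -0.0064 = 0;  Δ = 0.0943;  z = -0.2553 or 0.0228 → z<0 root = -0.2553
x = -0.0936, y = -0.0858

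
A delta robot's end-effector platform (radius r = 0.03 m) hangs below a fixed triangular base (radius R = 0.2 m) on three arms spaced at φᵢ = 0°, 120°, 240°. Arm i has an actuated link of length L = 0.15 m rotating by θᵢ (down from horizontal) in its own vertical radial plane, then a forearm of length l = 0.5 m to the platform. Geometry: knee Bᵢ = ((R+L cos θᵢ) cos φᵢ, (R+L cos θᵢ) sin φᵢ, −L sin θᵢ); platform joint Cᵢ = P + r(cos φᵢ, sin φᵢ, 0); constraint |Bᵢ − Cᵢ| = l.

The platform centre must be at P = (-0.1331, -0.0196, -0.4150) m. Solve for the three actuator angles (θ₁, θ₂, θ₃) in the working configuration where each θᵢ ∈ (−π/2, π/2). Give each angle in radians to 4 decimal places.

θ₁ = 0.8730, θ₂ = 0.0873, θ₃ = -0.0871

φ1=0.0° → target in arm frame (-0.1331, -0.0196)
  e−x'=0.3031;  (l²−L²−(e−x')²−y'²−z²)/2L = -0.1233
  √(A²+B²)=0.5139;  θ1 = -0.9400+1.8130 ≈ 0.8730
φ2=120.0° → target in arm frame (0.0496, 0.1251)
  A cos θ + B sin θ = C:  0.1204·cos θ + -0.4150·sin θ = 0.0838
  θ2 = atan2(B,A) + arccos(C/0.4321) = 0.0873
arm 3 (φ=240.0°): x'=0.0835, y'=-0.1055
  e−x'=0.0865;  (l²−L²−(e−x')²−y'²−z²)/2L = 0.1222
  γ=atan2(-0.4150,0.0865)=-1.3654;  ψ=arccos(0.2884)=1.2783;  θ3=γ+ψ≈-0.0871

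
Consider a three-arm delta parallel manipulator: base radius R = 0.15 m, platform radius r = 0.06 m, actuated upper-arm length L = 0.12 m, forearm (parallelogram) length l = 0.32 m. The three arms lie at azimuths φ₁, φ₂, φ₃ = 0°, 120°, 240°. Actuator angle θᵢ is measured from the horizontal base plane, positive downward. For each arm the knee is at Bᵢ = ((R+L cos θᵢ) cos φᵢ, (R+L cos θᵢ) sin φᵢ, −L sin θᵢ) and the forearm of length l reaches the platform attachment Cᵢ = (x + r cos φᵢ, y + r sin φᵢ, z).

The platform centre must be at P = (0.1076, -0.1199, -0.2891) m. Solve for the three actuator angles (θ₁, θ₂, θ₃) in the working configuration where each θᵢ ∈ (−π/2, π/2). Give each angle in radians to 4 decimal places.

arm 1 (φ=0.0°): x'=0.1076, y'=-0.1199
  A=-0.0176, B=-0.2891, C=(l²−L²−A²−y'²−z²)/(2L)=-0.0428
  √(A²+B²)=0.2896;  θ1 = -1.6316+1.7190 ≈ 0.0874
φ2=120.0° → target in arm frame (-0.1576, -0.0332)
  A=0.2476, B=-0.2891, C=(l²−L²−A²−y'²−z²)/(2L)=-0.2417
  √(A²+B²)=0.3807;  θ2 = -0.8625+2.2587 ≈ 1.3962
φ3=240.0° → target in arm frame (0.0500, 0.1531)
  e−x'=0.0400;  (l²−L²−(e−x')²−y'²−z²)/2L = -0.0859
  γ=atan2(-0.2891,0.0400)=-1.4334;  ψ=arccos(-0.2945)=1.8697;  θ3=γ+ψ≈0.4363

θ₁ = 0.0874, θ₂ = 1.3962, θ₃ = 0.4363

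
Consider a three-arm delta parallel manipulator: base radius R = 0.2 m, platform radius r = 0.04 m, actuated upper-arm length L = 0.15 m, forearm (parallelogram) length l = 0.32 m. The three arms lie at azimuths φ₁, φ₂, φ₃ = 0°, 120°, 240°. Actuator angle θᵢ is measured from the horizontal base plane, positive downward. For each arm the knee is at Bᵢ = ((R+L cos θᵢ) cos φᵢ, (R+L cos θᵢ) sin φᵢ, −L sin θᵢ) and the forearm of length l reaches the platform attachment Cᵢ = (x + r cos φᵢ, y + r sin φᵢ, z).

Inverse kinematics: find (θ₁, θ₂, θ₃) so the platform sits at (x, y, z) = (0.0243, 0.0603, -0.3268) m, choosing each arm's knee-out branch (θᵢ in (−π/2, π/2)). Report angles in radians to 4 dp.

θ₁ = 0.8728, θ₂ = 0.7856, θ₃ = 1.3095

arm 1 (φ=0.0°): x'=0.0243, y'=0.0603
  e−x'=0.1357;  (l²−L²−(e−x')²−y'²−z²)/2L = -0.1632
  γ=atan2(-0.3268,0.1357)=-1.1772;  ψ=arccos(-0.4611)=2.0500;  θ1=γ+ψ≈0.8728
arm 2 (φ=120.0°): x'=0.0401, y'=-0.0512
  A=0.1199, B=-0.3268, C=(l²−L²−A²−y'²−z²)/(2L)=-0.1463
  √(A²+B²)=0.3481;  θ2 = -1.2191+2.0047 ≈ 0.7856
arm 3 (φ=240.0°): x'=-0.0644, y'=-0.0091
  e−x'=0.2244;  (l²−L²−(e−x')²−y'²−z²)/2L = -0.2577
  √(A²+B²)=0.3964;  θ3 = -0.9691+2.2786 ≈ 1.3095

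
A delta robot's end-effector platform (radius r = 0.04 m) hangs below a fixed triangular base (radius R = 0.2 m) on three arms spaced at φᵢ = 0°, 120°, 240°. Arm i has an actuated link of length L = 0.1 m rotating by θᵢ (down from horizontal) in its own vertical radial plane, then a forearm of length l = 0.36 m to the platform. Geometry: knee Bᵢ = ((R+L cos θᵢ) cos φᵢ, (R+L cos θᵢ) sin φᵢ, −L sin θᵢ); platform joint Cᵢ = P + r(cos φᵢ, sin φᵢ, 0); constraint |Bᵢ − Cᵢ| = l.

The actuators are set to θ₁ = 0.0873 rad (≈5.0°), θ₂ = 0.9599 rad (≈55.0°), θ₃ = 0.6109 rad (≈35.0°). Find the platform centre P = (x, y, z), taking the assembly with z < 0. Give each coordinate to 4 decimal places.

(0.0640, -0.0309, -0.3094)

arm 1 at φ=0.0°: ρ1 = 0.2596;  S1 = (0.2596, 0.0000, -0.0087)
arm 2 at φ=120.0°: ρ2 = 0.2174;  S2 = (-0.1087, 0.1882, -0.0819)
arm 3 at φ=240.0°: ρ3 = 0.2419;  S3 = (-0.1210, -0.2095, -0.0574)
eliminate P² terms by subtracting sphere 1 from 2 and 3
linear system: -0.7366x+0.3765y = -0.0135−-0.1464z; -0.7612x+-0.4190y = -0.0057−-0.0973z
Cramer: x(z) = 0.0131-0.1646z;  y(z) = -0.0103+0.0668z
sphere 1 gives Az²+Bz+C=0 with A=1.0316, B=0.0972, C=-0.0686;  B²−4AC=0.2927;  roots -0.3094, 0.2151;  negative root z = -0.3094
x = 0.0640, y = -0.0309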